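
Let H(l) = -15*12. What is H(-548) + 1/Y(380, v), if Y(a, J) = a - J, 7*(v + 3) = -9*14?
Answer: -72179/401 ≈ -180.00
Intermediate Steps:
H(l) = -180
v = -21 (v = -3 + (-9*14)/7 = -3 + (1/7)*(-126) = -3 - 18 = -21)
H(-548) + 1/Y(380, v) = -180 + 1/(380 - 1*(-21)) = -180 + 1/(380 + 21) = -180 + 1/401 = -72179/401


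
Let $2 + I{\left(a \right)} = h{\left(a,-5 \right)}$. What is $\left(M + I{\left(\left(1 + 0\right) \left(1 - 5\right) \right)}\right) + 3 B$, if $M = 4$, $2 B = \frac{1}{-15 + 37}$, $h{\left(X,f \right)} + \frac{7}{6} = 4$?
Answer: $\frac{647}{132} \approx 4.9015$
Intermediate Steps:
$h{\left(X,f \right)} = \frac{17}{6}$ ($h{\left(X,f \right)} = - \frac{7}{6} + 4 = \frac{17}{6}$)
$I{\left(a \right)} = \frac{5}{6}$ ($I{\left(a \right)} = -2 + \frac{17}{6} = \frac{5}{6}$)
$B = \frac{1}{44}$ ($B = \frac{1}{2 \left(-15 + 37\right)} = \frac{1}{2 \cdot 22} = \frac{1}{2} \cdot \frac{1}{22} = \frac{1}{44} \approx 0.022727$)
$\left(M + I{\left(\left(1 + 0\right) \left(1 - 5\right) \right)}\right) + 3 B = \left(4 + \frac{5}{6}\right) + 3 \cdot \frac{1}{44} = \frac{29}{6} + \frac{3}{44} = \frac{647}{132}$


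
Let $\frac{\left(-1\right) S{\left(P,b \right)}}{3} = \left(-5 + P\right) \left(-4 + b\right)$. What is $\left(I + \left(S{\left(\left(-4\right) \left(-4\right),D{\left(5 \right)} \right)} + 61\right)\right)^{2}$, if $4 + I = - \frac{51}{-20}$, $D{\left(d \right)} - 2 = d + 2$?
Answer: $\frac{4447881}{400} \approx 11120.0$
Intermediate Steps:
$D{\left(d \right)} = 4 + d$ ($D{\left(d \right)} = 2 + \left(d + 2\right) = 2 + \left(2 + d\right) = 4 + d$)
$S{\left(P,b \right)} = - 3 \left(-5 + P\right) \left(-4 + b\right)$
$I = - \frac{29}{20}$ ($I = -4 - \frac{51}{-20} = -4 - - \frac{51}{20} = -4 + \frac{51}{20} = - \frac{29}{20} \approx -1.45$)
$\left(I + \left(S{\left(\left(-4\right) \left(-4\right),D{\left(5 \right)} \right)} + 61\right)\right)^{2} = \left(- \frac{29}{20} - \left(-1 - 15 \left(4 + 5\right) - \left(-48\right) \left(-4\right) + 3 \left(\left(-4\right) \left(-4\right)\right) \left(4 + 5\right)\right)\right)^{2} = \left(- \frac{29}{20} + \left(\left(-60 + 12 \cdot 16 + 15 \cdot 9 - 48 \cdot 9\right) + 61\right)\right)^{2} = \left(- \frac{29}{20} + \left(\left(-60 + 192 + 135 - 432\right) + 61\right)\right)^{2} = \left(- \frac{29}{20} + \left(-165 + 61\right)\right)^{2} = \left(- \frac{29}{20} - 104\right)^{2} = \left(- \frac{2109}{20}\right)^{2} = \frac{4447881}{400}$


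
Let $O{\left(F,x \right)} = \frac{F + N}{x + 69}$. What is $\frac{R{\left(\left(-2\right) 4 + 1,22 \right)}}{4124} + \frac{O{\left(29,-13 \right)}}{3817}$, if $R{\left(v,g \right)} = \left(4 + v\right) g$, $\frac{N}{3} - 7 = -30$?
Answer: $- \frac{892037}{55094578} \approx -0.016191$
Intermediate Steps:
$N = -69$ ($N = 21 + 3 \left(-30\right) = 21 - 90 = -69$)
$R{\left(v,g \right)} = g \left(4 + v\right)$
$O{\left(F,x \right)} = \frac{-69 + F}{69 + x}$ ($O{\left(F,x \right)} = \frac{F - 69}{x + 69} = \frac{-69 + F}{69 + x}$)
$\frac{R{\left(\left(-2\right) 4 + 1,22 \right)}}{4124} + \frac{O{\left(29,-13 \right)}}{3817} = \frac{22 \left(4 + \left(\left(-2\right) 4 + 1\right)\right)}{4124} + \frac{\frac{1}{69 - 13} \left(-69 + 29\right)}{3817} = 22 \left(4 + \left(-8 + 1\right)\right) \frac{1}{4124} + \frac{1}{56} \left(-40\right) \frac{1}{3817} = 22 \left(4 - 7\right) \frac{1}{4124} + \frac{1}{56} \left(-40\right) \frac{1}{3817} = 22 \left(-3\right) \frac{1}{4124} - \frac{5}{26719} = \left(-66\right) \frac{1}{4124} - \frac{5}{26719} = - \frac{33}{2062} - \frac{5}{26719} = - \frac{892037}{55094578}$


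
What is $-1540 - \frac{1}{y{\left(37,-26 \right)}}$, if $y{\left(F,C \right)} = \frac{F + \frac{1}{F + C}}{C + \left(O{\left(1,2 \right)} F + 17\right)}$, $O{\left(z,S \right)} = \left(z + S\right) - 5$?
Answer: $- \frac{627407}{408} \approx -1537.8$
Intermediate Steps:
$O{\left(z,S \right)} = -5 + S + z$ ($O{\left(z,S \right)} = \left(S + z\right) - 5 = -5 + S + z$)
$y{\left(F,C \right)} = \frac{F + \frac{1}{C + F}}{17 + C - 2 F}$ ($y{\left(F,C \right)} = \frac{F + \frac{1}{F + C}}{C + \left(\left(-5 + 2 + 1\right) F + 17\right)} = \frac{F + \frac{1}{C + F}}{C - \left(-17 + 2 F\right)} = \frac{F + \frac{1}{C + F}}{17 + C - 2 F}$)
$-1540 - \frac{1}{y{\left(37,-26 \right)}} = -1540 - \frac{1}{\frac{1}{\left(-26\right)^{2} - 2 \cdot 37^{2} + 17 \left(-26\right) + 17 \cdot 37 - \left(-26\right) 37} \left(1 + 37^{2} - 962\right)} = -1540 - \frac{1}{\frac{1}{676 - 2738 - 442 + 629 + 962} \left(1 + 1369 - 962\right)} = -1540 - \frac{1}{\frac{1}{676 - 2738 - 442 + 629 + 962} \cdot 408} = -1540 - \frac{1}{\frac{1}{-913} \cdot 408} = -1540 - \frac{1}{\left(- \frac{1}{913}\right) 408} = -1540 - \frac{1}{- \frac{408}{913}} = -1540 - - \frac{913}{408} = -1540 + \frac{913}{408} = - \frac{627407}{408}$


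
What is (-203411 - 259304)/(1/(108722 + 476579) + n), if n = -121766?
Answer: 54165510443/14253952313 ≈ 3.8000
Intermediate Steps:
(-203411 - 259304)/(1/(108722 + 476579) + n) = (-203411 - 259304)/(1/(108722 + 476579) - 121766) = -462715/(1/585301 - 121766) = -462715/(-71269761565/585301) = -462715*(-585301/71269761565) = 54165510443/14253952313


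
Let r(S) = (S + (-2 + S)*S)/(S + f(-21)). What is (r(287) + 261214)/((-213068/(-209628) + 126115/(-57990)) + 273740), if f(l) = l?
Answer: 1006732155690198/1053758705072785 ≈ 0.95537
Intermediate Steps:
r(S) = (S + S*(-2 + S))/(-21 + S) (r(S) = (S + (-2 + S)*S)/(S - 21) = (S + S*(-2 + S))/(-21 + S))
(r(287) + 261214)/((-213068/(-209628) + 126115/(-57990)) + 273740) = (287*(-1 + 287)/(-21 + 287) + 261214)/((-213068/(-209628) + 126115/(-57990)) + 273740) = (287*286/266 + 261214)/((-213068*(-1/209628) + 126115*(-1/57990)) + 273740) = (287*(1/266)*286 + 261214)/((53267/52407 - 25223/11598) + 273740) = (5863/19 + 261214)/(-234690365/202605462 + 273740) = 4968929/(19*(55460984477515/202605462)) = (4968929/19)*(202605462/55460984477515) = 1006732155690198/1053758705072785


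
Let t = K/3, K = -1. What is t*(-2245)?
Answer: 2245/3 ≈ 748.33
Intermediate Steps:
t = -⅓ (t = -1/3 = -1*⅓ = -⅓ ≈ -0.33333)
t*(-2245) = -⅓*(-2245) = 2245/3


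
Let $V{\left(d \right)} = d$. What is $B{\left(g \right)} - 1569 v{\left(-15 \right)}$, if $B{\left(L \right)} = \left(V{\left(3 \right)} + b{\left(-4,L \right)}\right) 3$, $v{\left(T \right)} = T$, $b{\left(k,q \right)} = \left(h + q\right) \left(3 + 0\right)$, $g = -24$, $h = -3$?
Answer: $23301$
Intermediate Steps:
$b{\left(k,q \right)} = -9 + 3 q$ ($b{\left(k,q \right)} = \left(-3 + q\right) \left(3 + 0\right) = \left(-3 + q\right) 3 = -9 + 3 q$)
$B{\left(L \right)} = -18 + 9 L$ ($B{\left(L \right)} = \left(3 + \left(-9 + 3 L\right)\right) 3 = \left(-6 + 3 L\right) 3 = -18 + 9 L$)
$B{\left(g \right)} - 1569 v{\left(-15 \right)} = \left(-18 + 9 \left(-24\right)\right) - -23535 = \left(-18 - 216\right) + 23535 = -234 + 23535 = 23301$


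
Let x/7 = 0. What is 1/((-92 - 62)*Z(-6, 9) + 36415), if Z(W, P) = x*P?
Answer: 1/36415 ≈ 2.7461e-5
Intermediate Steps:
x = 0 (x = 7*0 = 0)
Z(W, P) = 0 (Z(W, P) = 0*P = 0)
1/((-92 - 62)*Z(-6, 9) + 36415) = 1/((-92 - 62)*0 + 36415) = 1/(-154*0 + 36415) = 1/(0 + 36415) = 1/36415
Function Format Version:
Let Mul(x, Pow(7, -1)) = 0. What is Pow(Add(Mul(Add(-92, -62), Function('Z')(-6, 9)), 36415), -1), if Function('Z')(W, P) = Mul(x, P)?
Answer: Rational(1, 36415) ≈ 2.7461e-5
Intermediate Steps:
x = 0 (x = Mul(7, 0) = 0)
Function('Z')(W, P) = 0 (Function('Z')(W, P) = Mul(0, P) = 0)
Pow(Add(Mul(Add(-92, -62), Function('Z')(-6, 9)), 36415), -1) = Pow(Add(Mul(Add(-92, -62), 0), 36415), -1) = Pow(Add(Mul(-154, 0), 36415), -1) = Pow(Add(0, 36415), -1) = Pow(36415, -1) = Rational(1, 36415)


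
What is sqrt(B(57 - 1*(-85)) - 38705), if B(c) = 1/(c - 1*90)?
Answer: I*sqrt(26164567)/26 ≈ 196.74*I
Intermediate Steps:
B(c) = 1/(-90 + c) (B(c) = 1/(c - 90) = 1/(-90 + c))
sqrt(B(57 - 1*(-85)) - 38705) = sqrt(1/(-90 + (57 - 1*(-85))) - 38705) = sqrt(1/(-90 + (57 + 85)) - 38705) = sqrt(1/(-90 + 142) - 38705) = sqrt(1/52 - 38705) = sqrt(-2012659/52) = I*sqrt(26164567)/26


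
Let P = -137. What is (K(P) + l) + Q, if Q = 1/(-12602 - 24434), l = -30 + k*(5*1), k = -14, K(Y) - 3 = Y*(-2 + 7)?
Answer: -28962153/37036 ≈ -782.00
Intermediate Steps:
K(Y) = 3 + 5*Y (K(Y) = 3 + Y*(-2 + 7) = 3 + Y*5 = 3 + 5*Y)
l = -100 (l = -30 - 70 = -100)
Q = -1/37036 (Q = 1/(-37036) = -1/37036 ≈ -2.7001e-5)
(K(P) + l) + Q = ((3 + 5*(-137)) - 100) - 1/37036 = ((3 - 685) - 100) - 1/37036 = (-682 - 100) - 1/37036 = -782 - 1/37036 = -28962153/37036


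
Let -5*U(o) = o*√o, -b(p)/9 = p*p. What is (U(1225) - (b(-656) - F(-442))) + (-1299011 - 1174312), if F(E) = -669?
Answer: 1390457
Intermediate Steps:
b(p) = -9*p² (b(p) = -9*p*p = -9*p²)
U(o) = -o^(3/2)/5 (U(o) = -o*√o/5 = -o^(3/2)/5)
(U(1225) - (b(-656) - F(-442))) + (-1299011 - 1174312) = (-1225^(3/2)/5 - (-9*(-656)² - 1*(-669))) + (-1299011 - 1174312) = (-⅕*42875 - (-9*430336 + 669)) - 2473323 = (-8575 - (-3873024 + 669)) - 2473323 = (-8575 - 1*(-3872355)) - 2473323 = (-8575 + 3872355) - 2473323 = 3863780 - 2473323 = 1390457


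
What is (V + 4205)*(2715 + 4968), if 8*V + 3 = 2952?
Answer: 281113287/8 ≈ 3.5139e+7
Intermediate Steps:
V = 2949/8 (V = -3/8 + (⅛)*2952 = -3/8 + 369 = 2949/8 ≈ 368.63)
(V + 4205)*(2715 + 4968) = (2949/8 + 4205)*(2715 + 4968) = (36589/8)*7683 = 281113287/8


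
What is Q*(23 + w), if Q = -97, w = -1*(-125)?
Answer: -14356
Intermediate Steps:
w = 125
Q*(23 + w) = -97*(23 + 125) = -97*148 = -14356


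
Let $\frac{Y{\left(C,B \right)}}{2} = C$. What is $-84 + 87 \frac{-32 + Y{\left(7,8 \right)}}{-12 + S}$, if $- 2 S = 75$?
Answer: $- \frac{576}{11} \approx -52.364$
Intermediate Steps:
$S = - \frac{75}{2}$ ($S = \left(- \frac{1}{2}\right) 75 = - \frac{75}{2} \approx -37.5$)
$Y{\left(C,B \right)} = 2 C$
$-84 + 87 \frac{-32 + Y{\left(7,8 \right)}}{-12 + S} = -84 + 87 \frac{-32 + 2 \cdot 7}{-12 - \frac{75}{2}} = -84 + 87 \frac{-32 + 14}{- \frac{99}{2}} = -84 + 87 \left(\left(-18\right) \left(- \frac{2}{99}\right)\right) = -84 + 87 \cdot \frac{4}{11} = -84 + \frac{348}{11} = - \frac{576}{11}$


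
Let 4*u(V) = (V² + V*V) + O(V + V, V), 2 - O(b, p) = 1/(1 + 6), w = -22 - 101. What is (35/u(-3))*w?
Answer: -120540/139 ≈ -867.19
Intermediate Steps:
w = -123
O(b, p) = 13/7 (O(b, p) = 2 - 1/(1 + 6) = 2 - 1/7 = 2 - 1*⅐ = 2 - ⅐ = 13/7)
u(V) = 13/28 + V²/2 (u(V) = ((V² + V*V) + 13/7)/4 = ((V² + V²) + 13/7)/4 = (2*V² + 13/7)/4 = (13/7 + 2*V²)/4 = 13/28 + V²/2)
(35/u(-3))*w = (35/(13/28 + (½)*(-3)²))*(-123) = (35/(13/28 + (½)*9))*(-123) = (35/(13/28 + 9/2))*(-123) = (35/(139/28))*(-123) = (35*(28/139))*(-123) = (980/139)*(-123) = -120540/139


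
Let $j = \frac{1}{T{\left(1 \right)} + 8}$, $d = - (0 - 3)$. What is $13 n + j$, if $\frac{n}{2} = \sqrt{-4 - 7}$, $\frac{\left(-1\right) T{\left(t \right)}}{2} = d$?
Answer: $\frac{1}{2} + 26 i \sqrt{11} \approx 0.5 + 86.232 i$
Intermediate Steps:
$d = 3$ ($d = \left(-1\right) \left(-3\right) = 3$)
$T{\left(t \right)} = -6$ ($T{\left(t \right)} = \left(-2\right) 3 = -6$)
$n = 2 i \sqrt{11}$ ($n = 2 \sqrt{-4 - 7} = 2 \sqrt{-11} = 2 i \sqrt{11} \approx 6.6332 i$)
$j = \frac{1}{2}$ ($j = \frac{1}{-6 + 8} = \frac{1}{2} \approx 0.5$)
$13 n + j = 13 \cdot 2 i \sqrt{11} + \frac{1}{2} = 26 i \sqrt{11} + \frac{1}{2} = \frac{1}{2} + 26 i \sqrt{11}$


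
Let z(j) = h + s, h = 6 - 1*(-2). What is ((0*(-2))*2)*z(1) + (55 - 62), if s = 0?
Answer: -7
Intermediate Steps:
h = 8 (h = 6 + 2 = 8)
z(j) = 8 (z(j) = 8 + 0 = 8)
((0*(-2))*2)*z(1) + (55 - 62) = ((0*(-2))*2)*8 + (55 - 62) = (0*2)*8 - 7 = 0*8 - 7 = 0 - 7 = -7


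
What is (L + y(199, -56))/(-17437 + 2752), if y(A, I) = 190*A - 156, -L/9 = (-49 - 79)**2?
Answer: 9982/1335 ≈ 7.4771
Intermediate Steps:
L = -147456 (L = -9*(-49 - 79)**2 = -9*(-128)**2 = -9*16384 = -147456)
y(A, I) = -156 + 190*A
(L + y(199, -56))/(-17437 + 2752) = (-147456 + (-156 + 190*199))/(-17437 + 2752) = (-147456 + (-156 + 37810))/(-14685) = (-147456 + 37654)*(-1/14685) = -109802*(-1/14685) = 9982/1335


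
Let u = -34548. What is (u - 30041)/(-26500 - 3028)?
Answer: 64589/29528 ≈ 2.1874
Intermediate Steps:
(u - 30041)/(-26500 - 3028) = (-34548 - 30041)/(-26500 - 3028) = -64589/(-29528) = -64589*(-1/29528) = 64589/29528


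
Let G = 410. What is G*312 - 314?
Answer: 127606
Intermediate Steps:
G*312 - 314 = 410*312 - 314 = 127920 - 314 = 127606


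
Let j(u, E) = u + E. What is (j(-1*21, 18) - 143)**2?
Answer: 21316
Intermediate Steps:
j(u, E) = E + u
(j(-1*21, 18) - 143)**2 = ((18 - 1*21) - 143)**2 = ((18 - 21) - 143)**2 = (-3 - 143)**2 = (-146)**2 = 21316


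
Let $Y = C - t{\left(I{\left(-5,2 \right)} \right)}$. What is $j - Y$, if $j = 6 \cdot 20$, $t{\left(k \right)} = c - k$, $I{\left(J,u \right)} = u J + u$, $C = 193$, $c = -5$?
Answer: $-70$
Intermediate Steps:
$I{\left(J,u \right)} = u + J u$ ($I{\left(J,u \right)} = J u + u = u + J u$)
$t{\left(k \right)} = -5 - k$
$Y = 190$ ($Y = 193 - \left(-5 - 2 \left(1 - 5\right)\right) = 193 - \left(-5 - 2 \left(-4\right)\right) = 193 - \left(-5 - -8\right) = 193 - \left(-5 + 8\right) = 193 - 3 = 190$)
$j = 120$
$j - Y = 120 - 190 = -70$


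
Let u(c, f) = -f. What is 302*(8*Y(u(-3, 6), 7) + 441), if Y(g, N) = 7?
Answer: 150094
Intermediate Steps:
302*(8*Y(u(-3, 6), 7) + 441) = 302*(8*7 + 441) = 302*(56 + 441) = 302*497 = 150094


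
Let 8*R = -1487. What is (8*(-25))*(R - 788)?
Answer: 194775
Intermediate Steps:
R = -1487/8 (R = (1/8)*(-1487) = -1487/8 ≈ -185.88)
(8*(-25))*(R - 788) = (8*(-25))*(-1487/8 - 788) = -200*(-7791/8) = 194775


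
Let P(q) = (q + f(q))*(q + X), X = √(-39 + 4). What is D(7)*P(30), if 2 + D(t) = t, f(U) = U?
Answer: 9000 + 300*I*√35 ≈ 9000.0 + 1774.8*I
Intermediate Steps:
X = I*√35 (X = √(-35) = I*√35 ≈ 5.9161*I)
D(t) = -2 + t
P(q) = 2*q*(q + I*√35) (P(q) = (q + q)*(q + I*√35) = (2*q)*(q + I*√35) = 2*q*(q + I*√35))
D(7)*P(30) = (-2 + 7)*(2*30*(30 + I*√35)) = 5*(1800 + 60*I*√35) = 9000 + 300*I*√35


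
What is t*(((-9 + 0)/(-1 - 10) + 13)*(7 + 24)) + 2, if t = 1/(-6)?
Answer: -2290/33 ≈ -69.394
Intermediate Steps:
t = -⅙ ≈ -0.16667
t*(((-9 + 0)/(-1 - 10) + 13)*(7 + 24)) + 2 = -((-9 + 0)/(-1 - 10) + 13)*(7 + 24)/6 + 2 = -(-9/(-11) + 13)*31/6 + 2 = -(-9*(-1/11) + 13)*31/6 + 2 = -(9/11 + 13)*31/6 + 2 = -76*31/33 + 2 = -⅙*4712/11 + 2 = -2356/33 + 2 = -2290/33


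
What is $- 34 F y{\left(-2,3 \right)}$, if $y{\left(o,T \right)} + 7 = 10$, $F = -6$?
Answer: $612$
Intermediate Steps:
$y{\left(o,T \right)} = 3$ ($y{\left(o,T \right)} = -7 + 10 = 3$)
$- 34 F y{\left(-2,3 \right)} = \left(-34\right) \left(-6\right) 3 = 204 \cdot 3 = 612$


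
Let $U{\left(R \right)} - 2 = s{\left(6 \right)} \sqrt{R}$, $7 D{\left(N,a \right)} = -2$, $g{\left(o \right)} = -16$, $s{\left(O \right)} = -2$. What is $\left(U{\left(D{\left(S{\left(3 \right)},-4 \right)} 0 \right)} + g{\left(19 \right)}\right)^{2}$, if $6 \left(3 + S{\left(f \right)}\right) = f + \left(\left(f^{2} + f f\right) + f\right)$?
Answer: $196$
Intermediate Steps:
$S{\left(f \right)} = -3 + \frac{f}{3} + \frac{f^{2}}{3}$ ($S{\left(f \right)} = -3 + \frac{f + \left(\left(f^{2} + f f\right) + f\right)}{6} = -3 + \frac{f + \left(\left(f^{2} + f^{2}\right) + f\right)}{6} = -3 + \frac{f + \left(2 f^{2} + f\right)}{6} = -3 + \frac{f + \left(f + 2 f^{2}\right)}{6} = -3 + \frac{2 f + 2 f^{2}}{6} = -3 + \left(\frac{f}{3} + \frac{f^{2}}{3}\right) = -3 + \frac{f}{3} + \frac{f^{2}}{3}$)
$D{\left(N,a \right)} = - \frac{2}{7}$ ($D{\left(N,a \right)} = \frac{1}{7} \left(-2\right) = - \frac{2}{7}$)
$U{\left(R \right)} = 2 - 2 \sqrt{R}$
$\left(U{\left(D{\left(S{\left(3 \right)},-4 \right)} 0 \right)} + g{\left(19 \right)}\right)^{2} = \left(\left(2 - 2 \sqrt{\left(- \frac{2}{7}\right) 0}\right) - 16\right)^{2} = \left(\left(2 - 2 \sqrt{0}\right) - 16\right)^{2} = \left(\left(2 - 0\right) - 16\right)^{2} = \left(\left(2 + 0\right) - 16\right)^{2} = \left(2 - 16\right)^{2} = \left(-14\right)^{2} = 196$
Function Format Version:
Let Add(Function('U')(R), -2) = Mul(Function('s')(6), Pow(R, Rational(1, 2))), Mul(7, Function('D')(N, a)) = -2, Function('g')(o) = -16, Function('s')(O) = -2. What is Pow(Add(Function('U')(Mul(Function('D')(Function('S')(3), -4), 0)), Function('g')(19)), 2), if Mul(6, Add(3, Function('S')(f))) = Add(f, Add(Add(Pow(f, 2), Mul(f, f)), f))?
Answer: 196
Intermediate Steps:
Function('S')(f) = Add(-3, Mul(Rational(1, 3), f), Mul(Rational(1, 3), Pow(f, 2))) (Function('S')(f) = Add(-3, Mul(Rational(1, 6), Add(f, Add(Add(Pow(f, 2), Mul(f, f)), f)))) = Add(-3, Mul(Rational(1, 6), Add(f, Add(Add(Pow(f, 2), Pow(f, 2)), f)))) = Add(-3, Mul(Rational(1, 6), Add(f, Add(Mul(2, Pow(f, 2)), f)))) = Add(-3, Mul(Rational(1, 6), Add(f, Add(f, Mul(2, Pow(f, 2)))))) = Add(-3, Mul(Rational(1, 6), Add(Mul(2, f), Mul(2, Pow(f, 2))))) = Add(-3, Add(Mul(Rational(1, 3), f), Mul(Rational(1, 3), Pow(f, 2)))) = Add(-3, Mul(Rational(1, 3), f), Mul(Rational(1, 3), Pow(f, 2))))
Function('D')(N, a) = Rational(-2, 7) (Function('D')(N, a) = Mul(Rational(1, 7), -2) = Rational(-2, 7))
Function('U')(R) = Add(2, Mul(-2, Pow(R, Rational(1, 2))))
Pow(Add(Function('U')(Mul(Function('D')(Function('S')(3), -4), 0)), Function('g')(19)), 2) = Pow(Add(Add(2, Mul(-2, Pow(Mul(Rational(-2, 7), 0), Rational(1, 2)))), -16), 2) = Pow(Add(Add(2, Mul(-2, Pow(0, Rational(1, 2)))), -16), 2) = Pow(Add(Add(2, Mul(-2, 0)), -16), 2) = Pow(Add(Add(2, 0), -16), 2) = Pow(Add(2, -16), 2) = Pow(-14, 2) = 196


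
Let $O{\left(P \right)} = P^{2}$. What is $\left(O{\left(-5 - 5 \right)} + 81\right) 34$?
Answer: $6154$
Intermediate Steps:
$\left(O{\left(-5 - 5 \right)} + 81\right) 34 = \left(\left(-5 - 5\right)^{2} + 81\right) 34 = \left(\left(-10\right)^{2} + 81\right) 34 = \left(100 + 81\right) 34 = 181 \cdot 34 = 6154$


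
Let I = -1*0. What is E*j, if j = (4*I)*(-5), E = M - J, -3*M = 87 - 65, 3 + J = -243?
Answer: 0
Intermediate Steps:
J = -246 (J = -3 - 243 = -246)
M = -22/3 (M = -(87 - 65)/3 = -⅓*22 = -22/3 ≈ -7.3333)
E = 716/3 (E = -22/3 - 1*(-246) = -22/3 + 246 = 716/3 ≈ 238.67)
I = 0
j = 0 (j = (4*0)*(-5) = 0*(-5) = 0)
E*j = (716/3)*0 = 0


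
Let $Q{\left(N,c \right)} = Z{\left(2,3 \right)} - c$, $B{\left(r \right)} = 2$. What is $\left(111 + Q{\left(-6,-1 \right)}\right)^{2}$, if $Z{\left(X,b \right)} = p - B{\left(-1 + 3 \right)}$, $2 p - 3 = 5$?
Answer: $12996$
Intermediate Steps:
$p = 4$ ($p = \frac{3}{2} + \frac{1}{2} \cdot 5 = \frac{3}{2} + \frac{5}{2} = 4$)
$Z{\left(X,b \right)} = 2$ ($Z{\left(X,b \right)} = 4 - 2 = 2$)
$Q{\left(N,c \right)} = 2 - c$
$\left(111 + Q{\left(-6,-1 \right)}\right)^{2} = \left(111 + \left(2 - -1\right)\right)^{2} = \left(111 + \left(2 + 1\right)\right)^{2} = \left(111 + 3\right)^{2} = 114^{2} = 12996$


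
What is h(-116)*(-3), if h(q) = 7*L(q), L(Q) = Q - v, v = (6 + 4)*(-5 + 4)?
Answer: 2226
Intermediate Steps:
v = -10 (v = 10*(-1) = -10)
L(Q) = 10 + Q (L(Q) = Q - 1*(-10) = Q + 10 = 10 + Q)
h(q) = 70 + 7*q (h(q) = 7*(10 + q) = 70 + 7*q)
h(-116)*(-3) = (70 + 7*(-116))*(-3) = (70 - 812)*(-3) = -742*(-3) = 2226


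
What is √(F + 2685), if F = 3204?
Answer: √5889 ≈ 76.740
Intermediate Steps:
√(F + 2685) = √(3204 + 2685) = √5889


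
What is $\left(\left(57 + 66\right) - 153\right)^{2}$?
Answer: $900$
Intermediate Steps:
$\left(\left(57 + 66\right) - 153\right)^{2} = \left(123 - 153\right)^{2} = \left(-30\right)^{2} = 900$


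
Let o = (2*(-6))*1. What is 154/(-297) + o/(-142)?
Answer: -832/1917 ≈ -0.43401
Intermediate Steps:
o = -12 (o = -12*1 = -12)
154/(-297) + o/(-142) = 154/(-297) - 12/(-142) = 154*(-1/297) - 12*(-1/142) = -14/27 + 6/71 = -832/1917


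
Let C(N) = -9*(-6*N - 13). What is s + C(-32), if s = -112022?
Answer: -113633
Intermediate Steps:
C(N) = 117 + 54*N (C(N) = -9*(-13 - 6*N) = 117 + 54*N)
s + C(-32) = -112022 + (117 + 54*(-32)) = -112022 + (117 - 1728) = -112022 - 1611 = -113633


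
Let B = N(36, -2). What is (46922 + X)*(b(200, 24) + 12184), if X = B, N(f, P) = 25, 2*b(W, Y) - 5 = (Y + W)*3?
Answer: 1175787615/2 ≈ 5.8789e+8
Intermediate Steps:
b(W, Y) = 5/2 + 3*W/2 + 3*Y/2 (b(W, Y) = 5/2 + ((Y + W)*3)/2 = 5/2 + ((W + Y)*3)/2 = 5/2 + (3*W + 3*Y)/2 = 5/2 + (3*W/2 + 3*Y/2) = 5/2 + 3*W/2 + 3*Y/2)
B = 25
X = 25
(46922 + X)*(b(200, 24) + 12184) = (46922 + 25)*((5/2 + (3/2)*200 + (3/2)*24) + 12184) = 46947*((5/2 + 300 + 36) + 12184) = 46947*(677/2 + 12184) = 46947*(25045/2) = 1175787615/2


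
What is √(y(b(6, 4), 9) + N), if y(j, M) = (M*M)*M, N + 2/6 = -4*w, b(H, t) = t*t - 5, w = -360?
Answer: √19518/3 ≈ 46.569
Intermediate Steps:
b(H, t) = -5 + t² (b(H, t) = t² - 5 = -5 + t²)
N = 4319/3 (N = -⅓ - 4*(-360) = -⅓ + 1440 = 4319/3 ≈ 1439.7)
y(j, M) = M³ (y(j, M) = M²*M = M³)
√(y(b(6, 4), 9) + N) = √(9³ + 4319/3) = √(729 + 4319/3) = √(6506/3) = √19518/3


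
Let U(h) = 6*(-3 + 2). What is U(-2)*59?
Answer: -354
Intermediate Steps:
U(h) = -6 (U(h) = 6*(-1) = -6)
U(-2)*59 = -6*59 = -354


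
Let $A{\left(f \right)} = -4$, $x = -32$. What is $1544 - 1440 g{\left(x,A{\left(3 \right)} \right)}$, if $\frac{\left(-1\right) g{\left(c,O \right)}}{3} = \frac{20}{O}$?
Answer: $-20056$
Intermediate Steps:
$g{\left(c,O \right)} = - \frac{60}{O}$ ($g{\left(c,O \right)} = - 3 \frac{20}{O} = - \frac{60}{O}$)
$1544 - 1440 g{\left(x,A{\left(3 \right)} \right)} = 1544 - 1440 \left(- \frac{60}{-4}\right) = 1544 - 1440 \left(\left(-60\right) \left(- \frac{1}{4}\right)\right) = 1544 - 21600 = -20056$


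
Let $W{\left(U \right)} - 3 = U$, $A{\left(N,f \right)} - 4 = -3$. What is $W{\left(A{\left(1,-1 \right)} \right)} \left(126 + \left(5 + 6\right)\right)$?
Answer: $548$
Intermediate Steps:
$A{\left(N,f \right)} = 1$ ($A{\left(N,f \right)} = 4 - 3 = 1$)
$W{\left(U \right)} = 3 + U$
$W{\left(A{\left(1,-1 \right)} \right)} \left(126 + \left(5 + 6\right)\right) = \left(3 + 1\right) \left(126 + \left(5 + 6\right)\right) = 4 \left(126 + 11\right) = 4 \cdot 137 = 548$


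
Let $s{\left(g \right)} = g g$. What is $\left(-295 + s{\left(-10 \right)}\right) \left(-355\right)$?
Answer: $69225$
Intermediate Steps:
$s{\left(g \right)} = g^{2}$
$\left(-295 + s{\left(-10 \right)}\right) \left(-355\right) = \left(-295 + \left(-10\right)^{2}\right) \left(-355\right) = \left(-295 + 100\right) \left(-355\right) = \left(-195\right) \left(-355\right) = 69225$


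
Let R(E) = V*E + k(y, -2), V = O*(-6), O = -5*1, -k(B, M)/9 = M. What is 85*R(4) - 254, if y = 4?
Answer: 11476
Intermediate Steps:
k(B, M) = -9*M
O = -5
V = 30 (V = -5*(-6) = 30)
R(E) = 18 + 30*E (R(E) = 30*E - 9*(-2) = 30*E + 18 = 18 + 30*E)
85*R(4) - 254 = 85*(18 + 30*4) - 254 = 85*(18 + 120) - 254 = 85*138 - 254 = 11730 - 254 = 11476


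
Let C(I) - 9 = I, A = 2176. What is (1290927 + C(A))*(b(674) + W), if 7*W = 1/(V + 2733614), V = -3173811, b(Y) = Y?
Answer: 2685598939522840/3081379 ≈ 8.7156e+8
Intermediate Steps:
C(I) = 9 + I
W = -1/3081379 (W = 1/(7*(-3173811 + 2733614)) = (⅐)/(-440197) = (⅐)*(-1/440197) = -1/3081379 ≈ -3.2453e-7)
(1290927 + C(A))*(b(674) + W) = (1290927 + (9 + 2176))*(674 - 1/3081379) = (1290927 + 2185)*(2076849445/3081379) = 1293112*(2076849445/3081379) = 2685598939522840/3081379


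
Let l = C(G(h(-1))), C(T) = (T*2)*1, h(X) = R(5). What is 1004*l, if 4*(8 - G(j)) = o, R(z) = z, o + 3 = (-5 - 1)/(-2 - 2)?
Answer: 16817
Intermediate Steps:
o = -3/2 (o = -3 + (-5 - 1)/(-2 - 2) = -3 - 6/(-4) = -3 - 6*(-¼) = -3 + 3/2 = -3/2 ≈ -1.5000)
h(X) = 5
G(j) = 67/8 (G(j) = 8 - ¼*(-3/2) = 8 + 3/8 = 67/8)
C(T) = 2*T (C(T) = (2*T)*1 = 2*T)
l = 67/4 (l = 2*(67/8) = 67/4 ≈ 16.750)
1004*l = 1004*(67/4) = 16817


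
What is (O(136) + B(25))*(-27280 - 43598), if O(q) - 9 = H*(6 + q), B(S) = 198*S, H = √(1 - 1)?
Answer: -351484002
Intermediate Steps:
H = 0 (H = √0 = 0)
O(q) = 9 (O(q) = 9 + 0*(6 + q) = 9 + 0 = 9)
(O(136) + B(25))*(-27280 - 43598) = (9 + 198*25)*(-27280 - 43598) = (9 + 4950)*(-70878) = 4959*(-70878) = -351484002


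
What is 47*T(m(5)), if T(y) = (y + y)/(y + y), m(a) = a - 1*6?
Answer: 47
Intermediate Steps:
m(a) = -6 + a (m(a) = a - 6 = -6 + a)
T(y) = 1 (T(y) = (2*y)/((2*y)) = (2*y)*(1/(2*y)) = 1)
47*T(m(5)) = 47*1 = 47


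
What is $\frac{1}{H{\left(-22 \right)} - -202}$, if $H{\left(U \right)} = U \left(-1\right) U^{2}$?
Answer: $\frac{1}{10850} \approx 9.2166 \cdot 10^{-5}$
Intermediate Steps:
$H{\left(U \right)} = - U^{3}$ ($H{\left(U \right)} = - U U^{2} = - U^{3}$)
$\frac{1}{H{\left(-22 \right)} - -202} = \frac{1}{- \left(-22\right)^{3} - -202} = \frac{1}{\left(-1\right) \left(-10648\right) + \left(-135 + 337\right)} = \frac{1}{10648 + 202} = \frac{1}{10850}$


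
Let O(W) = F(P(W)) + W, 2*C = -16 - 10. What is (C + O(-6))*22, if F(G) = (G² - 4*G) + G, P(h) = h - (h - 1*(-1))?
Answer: -330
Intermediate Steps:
C = -13 (C = (-16 - 10)/2 = (½)*(-26) = -13)
P(h) = -1 (P(h) = h - (h + 1) = h - (1 + h) = h + (-1 - h) = -1)
F(G) = G² - 3*G
O(W) = 4 + W (O(W) = -(-3 - 1) + W = -1*(-4) + W = 4 + W)
(C + O(-6))*22 = (-13 + (4 - 6))*22 = (-13 - 2)*22 = -15*22 = -330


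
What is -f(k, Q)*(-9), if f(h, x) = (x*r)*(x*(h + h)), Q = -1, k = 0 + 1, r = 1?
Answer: 18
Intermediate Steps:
k = 1
f(h, x) = 2*h*x² (f(h, x) = (x*1)*(x*(h + h)) = x*(x*(2*h)) = x*(2*h*x) = 2*h*x²)
-f(k, Q)*(-9) = -2*(-1)²*(-9) = -2*(-9) = 18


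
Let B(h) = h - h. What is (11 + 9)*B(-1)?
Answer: 0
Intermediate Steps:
B(h) = 0
(11 + 9)*B(-1) = (11 + 9)*0 = 20*0 = 0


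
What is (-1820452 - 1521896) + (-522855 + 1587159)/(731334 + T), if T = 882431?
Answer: -283882271364/84935 ≈ -3.3423e+6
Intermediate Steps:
(-1820452 - 1521896) + (-522855 + 1587159)/(731334 + T) = (-1820452 - 1521896) + (-522855 + 1587159)/(731334 + 882431) = -3342348 + 1064304/1613765 = -3342348 + 1064304*(1/1613765) = -3342348 + 56016/84935 = -283882271364/84935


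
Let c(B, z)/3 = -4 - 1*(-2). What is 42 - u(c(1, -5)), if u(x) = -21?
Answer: 63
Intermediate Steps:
c(B, z) = -6 (c(B, z) = 3*(-4 - 1*(-2)) = 3*(-4 + 2) = 3*(-2) = -6)
42 - u(c(1, -5)) = 42 - 1*(-21) = 42 + 21 = 63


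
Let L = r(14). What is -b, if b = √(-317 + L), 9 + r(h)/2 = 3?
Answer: -I*√329 ≈ -18.138*I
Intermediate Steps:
r(h) = -12 (r(h) = -18 + 2*3 = -18 + 6 = -12)
L = -12
b = I*√329 (b = √(-317 - 12) = √(-329) = I*√329 ≈ 18.138*I)
-b = -I*√329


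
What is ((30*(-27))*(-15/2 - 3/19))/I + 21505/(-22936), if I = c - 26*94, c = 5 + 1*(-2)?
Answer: -3700502675/1063748744 ≈ -3.4787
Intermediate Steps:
c = 3 (c = 5 - 2 = 3)
I = -2441 (I = 3 - 26*94 = 3 - 2444 = -2441)
((30*(-27))*(-15/2 - 3/19))/I + 21505/(-22936) = ((30*(-27))*(-15/2 - 3/19))/(-2441) + 21505/(-22936) = -810*(-15*½ - 3*1/19)*(-1/2441) + 21505*(-1/22936) = -810*(-15/2 - 3/19)*(-1/2441) - 21505/22936 = -810*(-291/38)*(-1/2441) - 21505/22936 = (117855/19)*(-1/2441) - 21505/22936 = -117855/46379 - 21505/22936 = -3700502675/1063748744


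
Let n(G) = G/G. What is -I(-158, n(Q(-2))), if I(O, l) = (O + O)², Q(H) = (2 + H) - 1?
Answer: -99856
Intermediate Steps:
Q(H) = 1 + H
n(G) = 1
I(O, l) = 4*O² (I(O, l) = (2*O)² = 4*O²)
-I(-158, n(Q(-2))) = -4*(-158)² = -4*24964 = -1*99856 = -99856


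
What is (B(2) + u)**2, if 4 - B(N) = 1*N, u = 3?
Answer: 25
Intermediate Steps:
B(N) = 4 - N
(B(2) + u)**2 = ((4 - 1*2) + 3)**2 = ((4 - 2) + 3)**2 = (2 + 3)**2 = 5**2 = 25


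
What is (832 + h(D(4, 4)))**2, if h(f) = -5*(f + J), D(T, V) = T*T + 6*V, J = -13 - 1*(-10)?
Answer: 418609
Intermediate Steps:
J = -3 (J = -13 + 10 = -3)
D(T, V) = T**2 + 6*V
h(f) = 15 - 5*f (h(f) = -5*(f - 3) = -5*(-3 + f) = 15 - 5*f)
(832 + h(D(4, 4)))**2 = (832 + (15 - 5*(4**2 + 6*4)))**2 = (832 + (15 - 5*(16 + 24)))**2 = (832 + (15 - 5*40))**2 = (832 + (15 - 200))**2 = (832 - 185)**2 = 647**2 = 418609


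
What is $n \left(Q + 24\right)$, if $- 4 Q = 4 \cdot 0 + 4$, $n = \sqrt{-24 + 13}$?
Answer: $23 i \sqrt{11} \approx 76.282 i$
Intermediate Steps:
$n = i \sqrt{11}$ ($n = \sqrt{-11} = i \sqrt{11} \approx 3.3166 i$)
$Q = -1$ ($Q = - \frac{4 \cdot 0 + 4}{4} = - \frac{0 + 4}{4} = \left(- \frac{1}{4}\right) 4 = -1$)
$n \left(Q + 24\right) = i \sqrt{11} \left(-1 + 24\right) = i \sqrt{11} \cdot 23 = 23 i \sqrt{11}$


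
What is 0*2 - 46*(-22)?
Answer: 1012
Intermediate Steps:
0*2 - 46*(-22) = 0 + 1012 = 1012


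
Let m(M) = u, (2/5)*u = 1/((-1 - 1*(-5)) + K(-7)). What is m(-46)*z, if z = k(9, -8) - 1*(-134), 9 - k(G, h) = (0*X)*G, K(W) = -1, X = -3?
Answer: 715/6 ≈ 119.17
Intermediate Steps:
k(G, h) = 9 (k(G, h) = 9 - 0*(-3)*G = 9 - 0*G = 9 - 1*0 = 9 + 0 = 9)
u = 5/6 (u = 5/(2*((-1 - 1*(-5)) - 1)) = 5/(2*((-1 + 5) - 1)) = 5/(2*(4 - 1)) = (5/2)/3 = (5/2)*(1/3) = 5/6 ≈ 0.83333)
z = 143 (z = 9 - 1*(-134) = 9 + 134 = 143)
m(M) = 5/6
m(-46)*z = (5/6)*143 = 715/6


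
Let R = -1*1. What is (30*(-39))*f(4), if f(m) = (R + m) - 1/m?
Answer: -6435/2 ≈ -3217.5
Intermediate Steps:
R = -1
f(m) = -1 + m - 1/m (f(m) = (-1 + m) - 1/m = -1 + m - 1/m)
(30*(-39))*f(4) = (30*(-39))*(-1 + 4 - 1/4) = -1170*(-1 + 4 - 1*¼) = -1170*(-1 + 4 - ¼) = -1170*11/4 = -6435/2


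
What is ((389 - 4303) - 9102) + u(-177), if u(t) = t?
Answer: -13193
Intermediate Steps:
((389 - 4303) - 9102) + u(-177) = ((389 - 4303) - 9102) - 177 = (-3914 - 9102) - 177 = -13016 - 177 = -13193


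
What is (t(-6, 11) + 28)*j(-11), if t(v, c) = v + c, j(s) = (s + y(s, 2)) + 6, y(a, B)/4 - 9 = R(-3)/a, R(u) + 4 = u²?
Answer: 963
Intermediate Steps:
R(u) = -4 + u²
y(a, B) = 36 + 20/a (y(a, B) = 36 + 4*((-4 + (-3)²)/a) = 36 + 4*((-4 + 9)/a) = 36 + 4*(5/a) = 36 + 20/a)
j(s) = 42 + s + 20/s (j(s) = (s + (36 + 20/s)) + 6 = (36 + s + 20/s) + 6 = 42 + s + 20/s)
t(v, c) = c + v
(t(-6, 11) + 28)*j(-11) = ((11 - 6) + 28)*(42 - 11 + 20/(-11)) = (5 + 28)*(42 - 11 + 20*(-1/11)) = 33*(42 - 11 - 20/11) = 33*(321/11) = 963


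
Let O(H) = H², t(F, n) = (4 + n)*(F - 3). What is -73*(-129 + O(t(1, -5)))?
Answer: 9125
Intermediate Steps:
t(F, n) = (-3 + F)*(4 + n) (t(F, n) = (4 + n)*(-3 + F) = (-3 + F)*(4 + n))
-73*(-129 + O(t(1, -5))) = -73*(-129 + (-12 - 3*(-5) + 4*1 + 1*(-5))²) = -73*(-129 + (-12 + 15 + 4 - 5)²) = -73*(-129 + 2²) = -73*(-129 + 4) = -73*(-125) = 9125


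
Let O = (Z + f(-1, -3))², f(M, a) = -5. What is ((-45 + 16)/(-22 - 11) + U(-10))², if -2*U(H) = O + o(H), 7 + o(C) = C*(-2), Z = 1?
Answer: 808201/4356 ≈ 185.54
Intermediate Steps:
o(C) = -7 - 2*C (o(C) = -7 + C*(-2) = -7 - 2*C)
O = 16 (O = (1 - 5)² = (-4)² = 16)
U(H) = -9/2 + H (U(H) = -(16 + (-7 - 2*H))/2 = -(9 - 2*H)/2 = -9/2 + H)
((-45 + 16)/(-22 - 11) + U(-10))² = ((-45 + 16)/(-22 - 11) + (-9/2 - 10))² = (-29/(-33) - 29/2)² = (-29*(-1/33) - 29/2)² = (29/33 - 29/2)² = (-899/66)² = 808201/4356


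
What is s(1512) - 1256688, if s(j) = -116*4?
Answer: -1257152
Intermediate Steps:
s(j) = -464
s(1512) - 1256688 = -464 - 1256688 = -1257152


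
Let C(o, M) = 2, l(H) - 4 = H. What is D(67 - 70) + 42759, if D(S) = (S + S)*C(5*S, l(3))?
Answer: 42747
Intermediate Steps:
l(H) = 4 + H
D(S) = 4*S (D(S) = (S + S)*2 = (2*S)*2 = 4*S)
D(67 - 70) + 42759 = 4*(67 - 70) + 42759 = 4*(-3) + 42759 = -12 + 42759 = 42747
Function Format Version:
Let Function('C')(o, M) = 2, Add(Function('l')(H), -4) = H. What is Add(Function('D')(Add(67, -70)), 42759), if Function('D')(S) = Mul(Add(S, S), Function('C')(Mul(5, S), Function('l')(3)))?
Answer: 42747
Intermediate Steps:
Function('l')(H) = Add(4, H)
Function('D')(S) = Mul(4, S) (Function('D')(S) = Mul(Add(S, S), 2) = Mul(Mul(2, S), 2) = Mul(4, S))
Add(Function('D')(Add(67, -70)), 42759) = Add(Mul(4, Add(67, -70)), 42759) = Add(Mul(4, -3), 42759) = Add(-12, 42759) = 42747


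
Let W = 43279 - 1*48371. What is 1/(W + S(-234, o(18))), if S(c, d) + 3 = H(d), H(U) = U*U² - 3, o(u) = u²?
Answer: 1/34007126 ≈ 2.9406e-8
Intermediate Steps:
H(U) = -3 + U³ (H(U) = U³ - 3 = -3 + U³)
S(c, d) = -6 + d³ (S(c, d) = -3 + (-3 + d³) = -6 + d³)
W = -5092 (W = 43279 - 48371 = -5092)
1/(W + S(-234, o(18))) = 1/(-5092 + (-6 + (18²)³)) = 1/(-5092 + (-6 + 324³)) = 1/(-5092 + (-6 + 34012224)) = 1/(-5092 + 34012218) = 1/34007126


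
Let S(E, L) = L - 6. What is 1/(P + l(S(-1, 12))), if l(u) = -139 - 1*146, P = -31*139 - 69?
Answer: -1/4663 ≈ -0.00021445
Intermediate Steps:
S(E, L) = -6 + L
P = -4378 (P = -4309 - 69 = -4378)
l(u) = -285 (l(u) = -139 - 146 = -285)
1/(P + l(S(-1, 12))) = 1/(-4378 - 285) = 1/(-4663) = -1/4663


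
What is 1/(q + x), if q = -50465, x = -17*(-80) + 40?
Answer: -1/49065 ≈ -2.0381e-5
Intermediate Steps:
x = 1400 (x = 1360 + 40 = 1400)
1/(q + x) = 1/(-50465 + 1400) = 1/(-49065) = -1/49065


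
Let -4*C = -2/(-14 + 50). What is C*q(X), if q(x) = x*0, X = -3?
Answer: 0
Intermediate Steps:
C = 1/72 (C = -(-1)/(2*(-14 + 50)) = -(-1)/(2*36) = -¼*(-1/18) = 1/72 ≈ 0.013889)
q(x) = 0
C*q(X) = (1/72)*0 = 0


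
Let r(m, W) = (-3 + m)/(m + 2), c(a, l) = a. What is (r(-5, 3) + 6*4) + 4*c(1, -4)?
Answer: 92/3 ≈ 30.667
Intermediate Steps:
r(m, W) = (-3 + m)/(2 + m)
(r(-5, 3) + 6*4) + 4*c(1, -4) = ((-3 - 5)/(2 - 5) + 6*4) + 4*1 = (-8/(-3) + 24) + 4 = (-1/3*(-8) + 24) + 4 = (8/3 + 24) + 4 = 80/3 + 4 = 92/3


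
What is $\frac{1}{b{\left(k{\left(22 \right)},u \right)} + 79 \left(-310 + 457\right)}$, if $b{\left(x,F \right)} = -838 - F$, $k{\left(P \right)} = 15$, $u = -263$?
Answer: $\frac{1}{11038} \approx 9.0596 \cdot 10^{-5}$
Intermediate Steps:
$\frac{1}{b{\left(k{\left(22 \right)},u \right)} + 79 \left(-310 + 457\right)} = \frac{1}{\left(-838 - -263\right) + 79 \left(-310 + 457\right)} = \frac{1}{\left(-838 + 263\right) + 79 \cdot 147} = \frac{1}{-575 + 11613} = \frac{1}{11038}$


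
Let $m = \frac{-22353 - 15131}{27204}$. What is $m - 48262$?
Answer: $- \frac{328239233}{6801} \approx -48263.0$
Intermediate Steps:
$m = - \frac{9371}{6801}$ ($m = \left(-37484\right) \frac{1}{27204} = - \frac{9371}{6801} \approx -1.3779$)
$m - 48262 = - \frac{9371}{6801} - 48262 = - \frac{328239233}{6801}$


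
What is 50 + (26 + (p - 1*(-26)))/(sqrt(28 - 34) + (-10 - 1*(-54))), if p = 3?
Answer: 49760/971 - 55*I*sqrt(6)/1942 ≈ 51.246 - 0.069373*I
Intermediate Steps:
50 + (26 + (p - 1*(-26)))/(sqrt(28 - 34) + (-10 - 1*(-54))) = 50 + (26 + (3 - 1*(-26)))/(sqrt(28 - 34) + (-10 - 1*(-54))) = 50 + (26 + (3 + 26))/(sqrt(-6) + (-10 + 54)) = 50 + (26 + 29)/(I*sqrt(6) + 44) = 50 + 55/(44 + I*sqrt(6))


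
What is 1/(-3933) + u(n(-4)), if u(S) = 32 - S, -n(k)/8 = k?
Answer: -1/3933 ≈ -0.00025426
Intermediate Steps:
n(k) = -8*k
1/(-3933) + u(n(-4)) = 1/(-3933) + (32 - (-8)*(-4)) = -1/3933 + (32 - 1*32) = -1/3933 + (32 - 32) = -1/3933 + 0 = -1/3933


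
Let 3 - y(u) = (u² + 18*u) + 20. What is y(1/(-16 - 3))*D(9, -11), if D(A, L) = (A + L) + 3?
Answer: -5796/361 ≈ -16.055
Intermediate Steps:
D(A, L) = 3 + A + L
y(u) = -17 - u² - 18*u (y(u) = 3 - ((u² + 18*u) + 20) = 3 - (20 + u² + 18*u) = 3 + (-20 - u² - 18*u) = -17 - u² - 18*u)
y(1/(-16 - 3))*D(9, -11) = (-17 - (1/(-16 - 3))² - 18/(-16 - 3))*(3 + 9 - 11) = (-17 - (1/(-19))² - 18/(-19))*1 = (-17 - (-1/19)² - 18*(-1/19))*1 = (-17 - 1*1/361 + 18/19)*1 = (-17 - 1/361 + 18/19)*1 = -5796/361*1 = -5796/361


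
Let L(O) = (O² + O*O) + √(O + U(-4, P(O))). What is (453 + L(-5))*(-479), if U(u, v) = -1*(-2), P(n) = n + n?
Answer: -240937 - 479*I*√3 ≈ -2.4094e+5 - 829.65*I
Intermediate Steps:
P(n) = 2*n
U(u, v) = 2
L(O) = √(2 + O) + 2*O² (L(O) = (O² + O*O) + √(O + 2) = (O² + O²) + √(2 + O) = 2*O² + √(2 + O) = √(2 + O) + 2*O²)
(453 + L(-5))*(-479) = (453 + (√(2 - 5) + 2*(-5)²))*(-479) = (453 + (√(-3) + 2*25))*(-479) = (453 + (I*√3 + 50))*(-479) = (453 + (50 + I*√3))*(-479) = (503 + I*√3)*(-479) = -240937 - 479*I*√3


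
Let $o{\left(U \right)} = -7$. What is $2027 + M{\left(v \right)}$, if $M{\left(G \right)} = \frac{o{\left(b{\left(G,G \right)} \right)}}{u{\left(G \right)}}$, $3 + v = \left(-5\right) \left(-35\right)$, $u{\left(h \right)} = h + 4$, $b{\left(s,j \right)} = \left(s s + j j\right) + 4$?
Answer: $\frac{356745}{176} \approx 2027.0$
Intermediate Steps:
$b{\left(s,j \right)} = 4 + j^{2} + s^{2}$ ($b{\left(s,j \right)} = \left(s^{2} + j^{2}\right) + 4 = \left(j^{2} + s^{2}\right) + 4 = 4 + j^{2} + s^{2}$)
$u{\left(h \right)} = 4 + h$
$v = 172$ ($v = -3 - -175 = -3 + 175 = 172$)
$M{\left(G \right)} = - \frac{7}{4 + G}$
$2027 + M{\left(v \right)} = 2027 - \frac{7}{4 + 172} = 2027 - \frac{7}{176} = \frac{356745}{176}$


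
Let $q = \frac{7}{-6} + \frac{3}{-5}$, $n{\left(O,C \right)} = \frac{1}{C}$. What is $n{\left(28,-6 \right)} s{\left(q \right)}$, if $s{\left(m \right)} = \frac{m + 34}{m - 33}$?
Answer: $\frac{967}{6258} \approx 0.15452$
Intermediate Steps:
$q = - \frac{53}{30}$ ($q = 7 \left(- \frac{1}{6}\right) + 3 \left(- \frac{1}{5}\right) = - \frac{7}{6} - \frac{3}{5} = - \frac{53}{30} \approx -1.7667$)
$s{\left(m \right)} = \frac{34 + m}{-33 + m}$
$n{\left(28,-6 \right)} s{\left(q \right)} = \frac{\frac{1}{-33 - \frac{53}{30}} \left(34 - \frac{53}{30}\right)}{-6} = - \frac{\frac{1}{- \frac{1043}{30}} \cdot \frac{967}{30}}{6} = - \frac{\left(- \frac{30}{1043}\right) \frac{967}{30}}{6} = \left(- \frac{1}{6}\right) \left(- \frac{967}{1043}\right) = \frac{967}{6258}$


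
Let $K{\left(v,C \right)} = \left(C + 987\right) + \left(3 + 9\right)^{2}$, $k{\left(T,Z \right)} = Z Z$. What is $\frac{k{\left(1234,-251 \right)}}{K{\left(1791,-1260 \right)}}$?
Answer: $- \frac{63001}{129} \approx -488.38$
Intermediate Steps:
$k{\left(T,Z \right)} = Z^{2}$
$K{\left(v,C \right)} = 1131 + C$ ($K{\left(v,C \right)} = \left(987 + C\right) + 12^{2} = \left(987 + C\right) + 144 = 1131 + C$)
$\frac{k{\left(1234,-251 \right)}}{K{\left(1791,-1260 \right)}} = \frac{\left(-251\right)^{2}}{1131 - 1260} = \frac{63001}{-129} = 63001 \left(- \frac{1}{129}\right) = - \frac{63001}{129}$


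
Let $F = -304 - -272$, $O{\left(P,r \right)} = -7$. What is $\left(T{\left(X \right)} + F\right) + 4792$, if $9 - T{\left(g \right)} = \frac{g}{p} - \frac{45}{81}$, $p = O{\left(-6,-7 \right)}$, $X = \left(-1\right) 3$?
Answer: $\frac{300455}{63} \approx 4769.1$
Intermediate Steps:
$X = -3$
$p = -7$
$T{\left(g \right)} = \frac{86}{9} + \frac{g}{7}$ ($T{\left(g \right)} = 9 - \left(\frac{g}{-7} - \frac{45}{81}\right) = 9 - \left(g \left(- \frac{1}{7}\right) - \frac{5}{9}\right) = 9 - \left(- \frac{g}{7} - \frac{5}{9}\right) = 9 - \left(- \frac{5}{9} - \frac{g}{7}\right) = 9 + \left(\frac{5}{9} + \frac{g}{7}\right) = \frac{86}{9} + \frac{g}{7}$)
$F = -32$ ($F = -304 + 272 = -32$)
$\left(T{\left(X \right)} + F\right) + 4792 = \left(\left(\frac{86}{9} + \frac{1}{7} \left(-3\right)\right) - 32\right) + 4792 = \left(\left(\frac{86}{9} - \frac{3}{7}\right) - 32\right) + 4792 = \left(\frac{575}{63} - 32\right) + 4792 = - \frac{1441}{63} + 4792 = \frac{300455}{63}$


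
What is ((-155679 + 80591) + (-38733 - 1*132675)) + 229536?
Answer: -16960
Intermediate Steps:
((-155679 + 80591) + (-38733 - 1*132675)) + 229536 = (-75088 + (-38733 - 132675)) + 229536 = (-75088 - 171408) + 229536 = -246496 + 229536 = -16960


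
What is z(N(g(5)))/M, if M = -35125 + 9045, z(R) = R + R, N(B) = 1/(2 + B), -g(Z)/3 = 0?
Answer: -1/26080 ≈ -3.8344e-5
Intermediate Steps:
g(Z) = 0 (g(Z) = -3*0 = 0)
z(R) = 2*R
M = -26080
z(N(g(5)))/M = (2/(2 + 0))/(-26080) = (2/2)*(-1/26080) = (2*(1/2))*(-1/26080) = 1*(-1/26080) = -1/26080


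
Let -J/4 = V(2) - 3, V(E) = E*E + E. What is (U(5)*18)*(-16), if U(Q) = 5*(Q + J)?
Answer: 10080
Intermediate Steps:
V(E) = E + E² (V(E) = E² + E = E + E²)
J = -12 (J = -4*(2*(1 + 2) - 3) = -4*(2*3 - 3) = -4*(6 - 3) = -4*3 = -12)
U(Q) = -60 + 5*Q (U(Q) = 5*(Q - 12) = 5*(-12 + Q) = -60 + 5*Q)
(U(5)*18)*(-16) = ((-60 + 5*5)*18)*(-16) = ((-60 + 25)*18)*(-16) = -35*18*(-16) = -630*(-16) = 10080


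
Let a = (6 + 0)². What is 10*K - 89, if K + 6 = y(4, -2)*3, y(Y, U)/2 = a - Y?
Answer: 1771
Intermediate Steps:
a = 36 (a = 6² = 36)
y(Y, U) = 72 - 2*Y (y(Y, U) = 2*(36 - Y) = 72 - 2*Y)
K = 186 (K = -6 + (72 - 2*4)*3 = -6 + (72 - 8)*3 = -6 + 64*3 = -6 + 192 = 186)
10*K - 89 = 10*186 - 89 = 1860 - 89 = 1771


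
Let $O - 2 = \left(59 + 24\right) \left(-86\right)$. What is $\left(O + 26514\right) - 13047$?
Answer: $6331$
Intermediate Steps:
$O = -7136$ ($O = 2 + \left(59 + 24\right) \left(-86\right) = 2 + 83 \left(-86\right) = 2 - 7138 = -7136$)
$\left(O + 26514\right) - 13047 = \left(-7136 + 26514\right) - 13047 = 19378 - 13047 = 6331$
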